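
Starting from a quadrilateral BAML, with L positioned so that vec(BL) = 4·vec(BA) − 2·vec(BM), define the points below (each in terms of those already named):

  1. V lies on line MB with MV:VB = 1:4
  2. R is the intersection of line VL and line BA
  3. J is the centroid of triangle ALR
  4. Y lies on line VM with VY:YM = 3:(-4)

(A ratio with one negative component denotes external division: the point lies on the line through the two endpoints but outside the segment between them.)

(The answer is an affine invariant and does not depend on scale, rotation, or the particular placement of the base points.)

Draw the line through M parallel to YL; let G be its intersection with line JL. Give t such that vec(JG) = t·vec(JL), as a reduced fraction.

Assign B = (0, 0), A = (1, 0), M = (0, 1), L = (4, -2) — the answer is frame-independent, so this choice is without loss of generality.
1. V lies on line MB with MV:VB = 1:4 ⇒ V = (0, 4/5)
2. R is the intersection of line VL and line BA ⇒ R = (8/7, 0)
3. J is the centroid of triangle ALR ⇒ J = (43/21, -2/3)
4. Y lies on line VM with VY:YM = 3:(-4) ⇒ Y = (0, 1/5)
through M parallel to YL: direction (4, -11/5); meets JL at G = (-220/109, 230/109)
G = J + t·(L−J) with t = -227/109

t = -227/109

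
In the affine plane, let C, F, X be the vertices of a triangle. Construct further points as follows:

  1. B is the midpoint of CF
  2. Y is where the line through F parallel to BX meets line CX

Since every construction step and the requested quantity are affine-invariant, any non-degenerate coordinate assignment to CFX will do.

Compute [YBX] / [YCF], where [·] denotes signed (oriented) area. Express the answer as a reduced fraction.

Work in coordinates with C = (0, 0), F = (1, 0), X = (0, 1).
1. B is the midpoint of CF ⇒ B = (1/2, 0)
2. Y is where the line through F parallel to BX meets line CX ⇒ Y = (0, 2)
2·[YBX] = -1/2, 2·[YCF] = 2
[YBX]:[YCF] = -1/2:2 = -1/4

[YBX]:[YCF] = -1/4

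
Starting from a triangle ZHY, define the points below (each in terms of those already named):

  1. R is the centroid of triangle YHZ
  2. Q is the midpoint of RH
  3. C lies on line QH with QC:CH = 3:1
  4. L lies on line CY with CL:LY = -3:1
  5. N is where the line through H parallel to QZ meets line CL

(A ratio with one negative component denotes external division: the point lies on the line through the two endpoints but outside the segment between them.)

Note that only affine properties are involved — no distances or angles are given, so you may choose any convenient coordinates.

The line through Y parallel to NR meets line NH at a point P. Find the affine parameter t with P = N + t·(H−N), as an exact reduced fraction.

t = 35/2

Set Z = (0, 0), H = (1, 0), Y = (0, 1); any affine frame gives the same invariant.
1. R is the centroid of triangle YHZ ⇒ R = (1/3, 1/3)
2. Q is the midpoint of RH ⇒ Q = (2/3, 1/6)
3. C lies on line QH with QC:CH = 3:1 ⇒ C = (11/12, 1/24)
4. L lies on line CY with CL:LY = -3:1 ⇒ L = (-11/24, 71/48)
5. N is where the line through H parallel to QZ meets line CL ⇒ N = (55/57, -1/114)
through Y parallel to NR: direction (-12/19, 13/38); meets NH at P = (30/19, 11/76)
P = N + t·(H−N) with t = 35/2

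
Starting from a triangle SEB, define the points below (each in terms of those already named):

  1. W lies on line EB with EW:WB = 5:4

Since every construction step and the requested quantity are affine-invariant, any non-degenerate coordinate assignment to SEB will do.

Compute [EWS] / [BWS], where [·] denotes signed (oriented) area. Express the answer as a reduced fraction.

Assign S = (0, 0), E = (1, 0), B = (0, 1) — the answer is frame-independent, so this choice is without loss of generality.
1. W lies on line EB with EW:WB = 5:4 ⇒ W = (4/9, 5/9)
2·[EWS] = 5/9, 2·[BWS] = -4/9
[EWS]:[BWS] = 5/9:-4/9 = -5/4

[EWS]:[BWS] = -5/4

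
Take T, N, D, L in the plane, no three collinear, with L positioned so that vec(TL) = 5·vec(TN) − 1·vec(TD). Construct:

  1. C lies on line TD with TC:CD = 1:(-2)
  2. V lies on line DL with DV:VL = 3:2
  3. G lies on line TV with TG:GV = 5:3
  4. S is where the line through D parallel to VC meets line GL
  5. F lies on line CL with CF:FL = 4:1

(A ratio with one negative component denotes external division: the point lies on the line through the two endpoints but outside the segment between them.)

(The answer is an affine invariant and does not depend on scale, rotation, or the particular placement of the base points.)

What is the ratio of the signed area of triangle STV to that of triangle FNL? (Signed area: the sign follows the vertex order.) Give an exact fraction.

[STV]:[FNL] = -78/41

Choose coordinates T = (0, 0), N = (1, 0), D = (0, 1), L = (5, -1).
1. C lies on line TD with TC:CD = 1:(-2) ⇒ C = (0, -1)
2. V lies on line DL with DV:VL = 3:2 ⇒ V = (3, -1/5)
3. G lies on line TV with TG:GV = 5:3 ⇒ G = (15/8, -1/8)
4. S is where the line through D parallel to VC meets line GL ⇒ S = (-45/41, 29/41)
5. F lies on line CL with CF:FL = 4:1 ⇒ F = (4, -1)
2·[STV] = 78/41, 2·[FNL] = -1
[STV]:[FNL] = 78/41:-1 = -78/41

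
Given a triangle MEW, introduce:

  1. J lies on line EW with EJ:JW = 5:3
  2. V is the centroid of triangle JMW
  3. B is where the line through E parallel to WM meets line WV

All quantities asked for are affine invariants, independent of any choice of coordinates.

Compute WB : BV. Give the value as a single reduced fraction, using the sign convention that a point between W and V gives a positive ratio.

WB:BV = -8/7

Set M = (0, 0), E = (1, 0), W = (0, 1); any affine frame gives the same invariant.
1. J lies on line EW with EJ:JW = 5:3 ⇒ J = (3/8, 5/8)
2. V is the centroid of triangle JMW ⇒ V = (1/8, 13/24)
3. B is where the line through E parallel to WM meets line WV ⇒ B = (1, -8/3)
B = W + t·(V−W) with t = 8, so WB:BV = t:(1−t) = 8:-7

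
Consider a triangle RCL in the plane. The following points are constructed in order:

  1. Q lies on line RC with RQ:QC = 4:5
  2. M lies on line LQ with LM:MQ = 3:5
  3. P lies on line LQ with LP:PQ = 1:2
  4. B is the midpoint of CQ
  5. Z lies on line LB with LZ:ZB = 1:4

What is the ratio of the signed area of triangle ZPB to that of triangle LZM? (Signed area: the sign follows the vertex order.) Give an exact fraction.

Assign R = (0, 0), C = (1, 0), L = (0, 1) — the answer is frame-independent, so this choice is without loss of generality.
1. Q lies on line RC with RQ:QC = 4:5 ⇒ Q = (4/9, 0)
2. M lies on line LQ with LM:MQ = 3:5 ⇒ M = (1/6, 5/8)
3. P lies on line LQ with LP:PQ = 1:2 ⇒ P = (4/27, 2/3)
4. B is the midpoint of CQ ⇒ B = (13/18, 0)
5. Z lies on line LB with LZ:ZB = 1:4 ⇒ Z = (13/90, 4/5)
2·[ZPB] = 2/27, 2·[LZM] = -1/48
[ZPB]:[LZM] = 2/27:-1/48 = -32/9

[ZPB]:[LZM] = -32/9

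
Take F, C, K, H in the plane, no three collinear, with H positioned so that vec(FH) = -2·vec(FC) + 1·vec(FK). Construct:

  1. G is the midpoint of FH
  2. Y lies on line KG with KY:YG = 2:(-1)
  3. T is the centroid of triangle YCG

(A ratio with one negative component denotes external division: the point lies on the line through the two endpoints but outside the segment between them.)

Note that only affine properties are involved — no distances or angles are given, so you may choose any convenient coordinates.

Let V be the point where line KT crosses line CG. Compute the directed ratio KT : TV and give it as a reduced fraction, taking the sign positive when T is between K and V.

Assign F = (0, 0), C = (1, 0), K = (0, 1), H = (-2, 1) — the answer is frame-independent, so this choice is without loss of generality.
1. G is the midpoint of FH ⇒ G = (-1, 1/2)
2. Y lies on line KG with KY:YG = 2:(-1) ⇒ Y = (-2, 0)
3. T is the centroid of triangle YCG ⇒ T = (-2/3, 1/6)
line KT meets CG at V = (-1/2, 3/8)
T = K + t·(V−K) with t = 4/3, so KT:TV = 4/3:-1/3

KT:TV = -4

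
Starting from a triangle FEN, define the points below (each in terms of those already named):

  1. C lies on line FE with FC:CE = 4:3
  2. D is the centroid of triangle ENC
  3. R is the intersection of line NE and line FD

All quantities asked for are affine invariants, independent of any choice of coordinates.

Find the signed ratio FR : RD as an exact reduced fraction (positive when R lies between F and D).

Choose coordinates F = (0, 0), E = (1, 0), N = (0, 1).
1. C lies on line FE with FC:CE = 4:3 ⇒ C = (4/7, 0)
2. D is the centroid of triangle ENC ⇒ D = (11/21, 1/3)
3. R is the intersection of line NE and line FD ⇒ R = (11/18, 7/18)
R = F + t·(D−F) with t = 7/6, so FR:RD = t:(1−t) = 7/6:-1/6

FR:RD = -7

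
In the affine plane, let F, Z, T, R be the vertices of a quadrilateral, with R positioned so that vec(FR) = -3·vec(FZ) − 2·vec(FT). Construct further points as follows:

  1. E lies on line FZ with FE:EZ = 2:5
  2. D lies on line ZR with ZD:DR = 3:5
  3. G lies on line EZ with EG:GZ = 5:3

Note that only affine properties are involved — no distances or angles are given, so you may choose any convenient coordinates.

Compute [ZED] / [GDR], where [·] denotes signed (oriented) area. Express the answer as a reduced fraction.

Assign F = (0, 0), Z = (1, 0), T = (0, 1), R = (-3, -2) — the answer is frame-independent, so this choice is without loss of generality.
1. E lies on line FZ with FE:EZ = 2:5 ⇒ E = (2/7, 0)
2. D lies on line ZR with ZD:DR = 3:5 ⇒ D = (-1/2, -3/4)
3. G lies on line EZ with EG:GZ = 5:3 ⇒ G = (41/56, 0)
2·[ZED] = 15/28, 2·[GDR] = -75/224
[ZED]:[GDR] = 15/28:-75/224 = -8/5

[ZED]:[GDR] = -8/5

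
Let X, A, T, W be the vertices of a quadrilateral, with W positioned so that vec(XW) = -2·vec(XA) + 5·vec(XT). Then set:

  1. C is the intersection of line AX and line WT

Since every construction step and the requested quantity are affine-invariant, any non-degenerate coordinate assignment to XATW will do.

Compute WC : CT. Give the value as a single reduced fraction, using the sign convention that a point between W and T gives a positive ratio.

Assign X = (0, 0), A = (1, 0), T = (0, 1), W = (-2, 5) — the answer is frame-independent, so this choice is without loss of generality.
1. C is the intersection of line AX and line WT ⇒ C = (1/2, 0)
C = W + t·(T−W) with t = 5/4, so WC:CT = t:(1−t) = 5/4:-1/4

WC:CT = -5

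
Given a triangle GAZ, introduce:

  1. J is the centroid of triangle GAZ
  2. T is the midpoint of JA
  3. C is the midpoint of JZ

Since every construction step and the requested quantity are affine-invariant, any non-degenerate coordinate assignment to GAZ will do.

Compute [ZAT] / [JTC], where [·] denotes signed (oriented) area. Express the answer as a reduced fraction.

Choose coordinates G = (0, 0), A = (1, 0), Z = (0, 1).
1. J is the centroid of triangle GAZ ⇒ J = (1/3, 1/3)
2. T is the midpoint of JA ⇒ T = (2/3, 1/6)
3. C is the midpoint of JZ ⇒ C = (1/6, 2/3)
2·[ZAT] = -1/6, 2·[JTC] = 1/12
[ZAT]:[JTC] = -1/6:1/12 = -2

[ZAT]:[JTC] = -2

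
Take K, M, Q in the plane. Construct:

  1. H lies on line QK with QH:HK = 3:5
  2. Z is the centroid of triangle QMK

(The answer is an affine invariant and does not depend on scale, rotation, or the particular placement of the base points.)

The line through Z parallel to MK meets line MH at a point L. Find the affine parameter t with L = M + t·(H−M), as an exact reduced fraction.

t = 8/15

Set K = (0, 0), M = (1, 0), Q = (0, 1); any affine frame gives the same invariant.
1. H lies on line QK with QH:HK = 3:5 ⇒ H = (0, 5/8)
2. Z is the centroid of triangle QMK ⇒ Z = (1/3, 1/3)
through Z parallel to MK: direction (-1, 0); meets MH at L = (7/15, 1/3)
L = M + t·(H−M) with t = 8/15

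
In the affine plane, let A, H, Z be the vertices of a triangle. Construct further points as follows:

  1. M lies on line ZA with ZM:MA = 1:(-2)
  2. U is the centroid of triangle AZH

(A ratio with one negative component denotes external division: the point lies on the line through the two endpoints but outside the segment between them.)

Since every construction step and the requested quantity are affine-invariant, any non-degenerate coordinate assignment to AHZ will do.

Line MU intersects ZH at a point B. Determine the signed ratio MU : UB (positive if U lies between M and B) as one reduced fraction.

Assign A = (0, 0), H = (1, 0), Z = (0, 1) — the answer is frame-independent, so this choice is without loss of generality.
1. M lies on line ZA with ZM:MA = 1:(-2) ⇒ M = (0, 2)
2. U is the centroid of triangle AZH ⇒ U = (1/3, 1/3)
line MU meets ZH at B = (1/4, 3/4)
U = M + t·(B−M) with t = 4/3, so MU:UB = 4/3:-1/3

MU:UB = -4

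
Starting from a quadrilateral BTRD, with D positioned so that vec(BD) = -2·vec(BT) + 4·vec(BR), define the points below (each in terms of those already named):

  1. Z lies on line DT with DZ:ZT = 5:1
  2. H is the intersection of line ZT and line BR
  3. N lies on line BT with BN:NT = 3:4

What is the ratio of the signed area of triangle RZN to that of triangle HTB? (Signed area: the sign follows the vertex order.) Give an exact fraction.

Work in coordinates with B = (0, 0), T = (1, 0), R = (0, 1), D = (-2, 4).
1. Z lies on line DT with DZ:ZT = 5:1 ⇒ Z = (1/2, 2/3)
2. H is the intersection of line ZT and line BR ⇒ H = (0, 4/3)
3. N lies on line BT with BN:NT = 3:4 ⇒ N = (3/7, 0)
2·[RZN] = -5/14, 2·[HTB] = -4/3
[RZN]:[HTB] = -5/14:-4/3 = 15/56

[RZN]:[HTB] = 15/56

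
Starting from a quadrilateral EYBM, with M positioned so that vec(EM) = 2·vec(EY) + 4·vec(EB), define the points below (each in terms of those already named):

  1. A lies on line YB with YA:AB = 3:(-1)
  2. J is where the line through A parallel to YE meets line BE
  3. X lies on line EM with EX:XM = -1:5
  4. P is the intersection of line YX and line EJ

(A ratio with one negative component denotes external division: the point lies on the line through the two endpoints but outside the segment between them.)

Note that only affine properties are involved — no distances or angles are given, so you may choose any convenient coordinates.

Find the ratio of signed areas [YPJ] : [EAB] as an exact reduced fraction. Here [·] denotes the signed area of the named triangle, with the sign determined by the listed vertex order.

[YPJ]:[EAB] = 13/3

Set E = (0, 0), Y = (1, 0), B = (0, 1), M = (2, 4); any affine frame gives the same invariant.
1. A lies on line YB with YA:AB = 3:(-1) ⇒ A = (-1/2, 3/2)
2. J is where the line through A parallel to YE meets line BE ⇒ J = (0, 3/2)
3. X lies on line EM with EX:XM = -1:5 ⇒ X = (-1/2, -1)
4. P is the intersection of line YX and line EJ ⇒ P = (0, -2/3)
2·[YPJ] = -13/6, 2·[EAB] = -1/2
[YPJ]:[EAB] = -13/6:-1/2 = 13/3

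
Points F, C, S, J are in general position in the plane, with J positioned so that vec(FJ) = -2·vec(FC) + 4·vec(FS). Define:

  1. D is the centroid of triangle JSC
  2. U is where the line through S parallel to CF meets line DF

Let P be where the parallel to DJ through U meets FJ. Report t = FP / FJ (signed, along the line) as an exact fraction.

Assign F = (0, 0), C = (1, 0), S = (0, 1), J = (-2, 4) — the answer is frame-independent, so this choice is without loss of generality.
1. D is the centroid of triangle JSC ⇒ D = (-1/3, 5/3)
2. U is where the line through S parallel to CF meets line DF ⇒ U = (-1/5, 1)
through U parallel to DJ: direction (-5/3, 7/3); meets FJ at P = (-6/5, 12/5)
P = F + t·(J−F) with t = 3/5

t = 3/5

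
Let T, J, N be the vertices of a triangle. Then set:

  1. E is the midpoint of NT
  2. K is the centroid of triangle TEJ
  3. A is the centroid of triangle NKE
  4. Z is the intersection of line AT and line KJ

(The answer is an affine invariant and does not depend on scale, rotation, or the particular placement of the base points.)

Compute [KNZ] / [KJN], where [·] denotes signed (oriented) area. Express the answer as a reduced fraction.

Assign T = (0, 0), J = (1, 0), N = (0, 1) — the answer is frame-independent, so this choice is without loss of generality.
1. E is the midpoint of NT ⇒ E = (0, 1/2)
2. K is the centroid of triangle TEJ ⇒ K = (1/3, 1/6)
3. A is the centroid of triangle NKE ⇒ A = (1/9, 5/9)
4. Z is the intersection of line AT and line KJ ⇒ Z = (1/21, 5/21)
2·[KNZ] = 3/14, 2·[KJN] = 1/2
[KNZ]:[KJN] = 3/14:1/2 = 3/7

[KNZ]:[KJN] = 3/7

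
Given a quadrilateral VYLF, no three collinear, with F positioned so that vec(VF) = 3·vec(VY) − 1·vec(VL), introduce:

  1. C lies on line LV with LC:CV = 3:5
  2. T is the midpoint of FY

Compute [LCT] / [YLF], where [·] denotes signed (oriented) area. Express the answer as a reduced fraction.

[LCT]:[YLF] = -3/4

Choose coordinates V = (0, 0), Y = (1, 0), L = (0, 1), F = (3, -1).
1. C lies on line LV with LC:CV = 3:5 ⇒ C = (0, 5/8)
2. T is the midpoint of FY ⇒ T = (2, -1/2)
2·[LCT] = 3/4, 2·[YLF] = -1
[LCT]:[YLF] = 3/4:-1 = -3/4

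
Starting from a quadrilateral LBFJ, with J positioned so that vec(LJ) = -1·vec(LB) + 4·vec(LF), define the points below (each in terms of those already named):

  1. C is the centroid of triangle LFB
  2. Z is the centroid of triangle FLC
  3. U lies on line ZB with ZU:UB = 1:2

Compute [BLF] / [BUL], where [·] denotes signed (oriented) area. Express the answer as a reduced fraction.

[BLF]:[BUL] = -27/8

Choose coordinates L = (0, 0), B = (1, 0), F = (0, 1), J = (-1, 4).
1. C is the centroid of triangle LFB ⇒ C = (1/3, 1/3)
2. Z is the centroid of triangle FLC ⇒ Z = (1/9, 4/9)
3. U lies on line ZB with ZU:UB = 1:2 ⇒ U = (11/27, 8/27)
2·[BLF] = -1, 2·[BUL] = 8/27
[BLF]:[BUL] = -1:8/27 = -27/8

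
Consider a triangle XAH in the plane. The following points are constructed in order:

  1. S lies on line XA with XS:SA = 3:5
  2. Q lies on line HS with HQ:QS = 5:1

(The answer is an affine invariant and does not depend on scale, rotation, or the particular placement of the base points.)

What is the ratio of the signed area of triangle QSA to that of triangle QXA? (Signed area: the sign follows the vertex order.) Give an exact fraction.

[QSA]:[QXA] = 5/8

Assign X = (0, 0), A = (1, 0), H = (0, 1) — the answer is frame-independent, so this choice is without loss of generality.
1. S lies on line XA with XS:SA = 3:5 ⇒ S = (3/8, 0)
2. Q lies on line HS with HQ:QS = 5:1 ⇒ Q = (5/16, 1/6)
2·[QSA] = 5/48, 2·[QXA] = 1/6
[QSA]:[QXA] = 5/48:1/6 = 5/8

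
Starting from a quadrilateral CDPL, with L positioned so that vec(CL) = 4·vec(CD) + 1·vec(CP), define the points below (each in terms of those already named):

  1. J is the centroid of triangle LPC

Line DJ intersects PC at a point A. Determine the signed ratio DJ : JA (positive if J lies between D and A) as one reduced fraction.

DJ:JA = -1/4

Assign C = (0, 0), D = (1, 0), P = (0, 1), L = (4, 1) — the answer is frame-independent, so this choice is without loss of generality.
1. J is the centroid of triangle LPC ⇒ J = (4/3, 2/3)
line DJ meets PC at A = (0, -2)
J = D + t·(A−D) with t = -1/3, so DJ:JA = -1/3:4/3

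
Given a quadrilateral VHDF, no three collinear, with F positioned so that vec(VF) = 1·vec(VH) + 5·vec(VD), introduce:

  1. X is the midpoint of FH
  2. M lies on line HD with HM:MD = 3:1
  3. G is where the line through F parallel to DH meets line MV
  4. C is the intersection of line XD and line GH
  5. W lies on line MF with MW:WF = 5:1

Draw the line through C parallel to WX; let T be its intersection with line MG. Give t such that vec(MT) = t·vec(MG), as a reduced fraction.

t = 32/39

Assign V = (0, 0), H = (1, 0), D = (0, 1), F = (1, 5) — the answer is frame-independent, so this choice is without loss of generality.
1. X is the midpoint of FH ⇒ X = (1, 5/2)
2. M lies on line HD with HM:MD = 3:1 ⇒ M = (1/4, 3/4)
3. G is where the line through F parallel to DH meets line MV ⇒ G = (3/2, 9/2)
4. C is the intersection of line XD and line GH ⇒ C = (4/3, 3)
5. W lies on line MF with MW:WF = 5:1 ⇒ W = (7/8, 103/24)
through C parallel to WX: direction (1/8, -43/24); meets MG at T = (199/156, 199/52)
T = M + t·(G−M) with t = 32/39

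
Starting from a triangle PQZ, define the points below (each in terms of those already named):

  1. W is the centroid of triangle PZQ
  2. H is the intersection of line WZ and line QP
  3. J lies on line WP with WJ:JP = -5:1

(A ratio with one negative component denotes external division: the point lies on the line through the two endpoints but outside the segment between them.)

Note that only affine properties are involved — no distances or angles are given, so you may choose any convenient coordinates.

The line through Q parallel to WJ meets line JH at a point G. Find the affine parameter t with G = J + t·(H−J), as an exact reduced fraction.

t = 2

Assign P = (0, 0), Q = (1, 0), Z = (0, 1) — the answer is frame-independent, so this choice is without loss of generality.
1. W is the centroid of triangle PZQ ⇒ W = (1/3, 1/3)
2. H is the intersection of line WZ and line QP ⇒ H = (1/2, 0)
3. J lies on line WP with WJ:JP = -5:1 ⇒ J = (-1/12, -1/12)
through Q parallel to WJ: direction (-5/12, -5/12); meets JH at G = (13/12, 1/12)
G = J + t·(H−J) with t = 2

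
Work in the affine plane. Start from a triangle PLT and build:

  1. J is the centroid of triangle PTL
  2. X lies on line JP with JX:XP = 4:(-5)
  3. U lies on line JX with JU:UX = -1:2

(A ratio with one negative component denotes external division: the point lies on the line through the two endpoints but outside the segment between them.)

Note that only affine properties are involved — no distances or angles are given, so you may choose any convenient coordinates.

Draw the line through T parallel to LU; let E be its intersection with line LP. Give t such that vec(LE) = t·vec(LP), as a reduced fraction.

t = 3

Assign P = (0, 0), L = (1, 0), T = (0, 1) — the answer is frame-independent, so this choice is without loss of generality.
1. J is the centroid of triangle PTL ⇒ J = (1/3, 1/3)
2. X lies on line JP with JX:XP = 4:(-5) ⇒ X = (5/3, 5/3)
3. U lies on line JX with JU:UX = -1:2 ⇒ U = (-1, -1)
through T parallel to LU: direction (-2, -1); meets LP at E = (-2, 0)
E = L + t·(P−L) with t = 3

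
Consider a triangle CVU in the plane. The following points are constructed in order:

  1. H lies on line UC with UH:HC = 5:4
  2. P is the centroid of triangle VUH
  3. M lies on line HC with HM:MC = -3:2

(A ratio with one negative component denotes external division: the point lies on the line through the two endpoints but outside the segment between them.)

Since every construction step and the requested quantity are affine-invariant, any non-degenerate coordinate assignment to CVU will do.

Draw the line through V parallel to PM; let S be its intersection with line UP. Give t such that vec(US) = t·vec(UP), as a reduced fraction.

t = 46/17

Assign C = (0, 0), V = (1, 0), U = (0, 1) — the answer is frame-independent, so this choice is without loss of generality.
1. H lies on line UC with UH:HC = 5:4 ⇒ H = (0, 4/9)
2. P is the centroid of triangle VUH ⇒ P = (1/3, 13/27)
3. M lies on line HC with HM:MC = -3:2 ⇒ M = (0, -8/9)
through V parallel to PM: direction (-1/3, -37/27); meets UP at S = (46/51, -185/459)
S = U + t·(P−U) with t = 46/17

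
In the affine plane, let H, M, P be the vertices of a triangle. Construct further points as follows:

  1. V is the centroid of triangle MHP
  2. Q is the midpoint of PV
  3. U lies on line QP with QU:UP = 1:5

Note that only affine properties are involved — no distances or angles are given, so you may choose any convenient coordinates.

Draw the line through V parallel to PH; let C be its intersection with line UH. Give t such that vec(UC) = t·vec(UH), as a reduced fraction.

t = -7/5

Choose coordinates H = (0, 0), M = (1, 0), P = (0, 1).
1. V is the centroid of triangle MHP ⇒ V = (1/3, 1/3)
2. Q is the midpoint of PV ⇒ Q = (1/6, 2/3)
3. U lies on line QP with QU:UP = 1:5 ⇒ U = (5/36, 13/18)
through V parallel to PH: direction (0, -1); meets UH at C = (1/3, 26/15)
C = U + t·(H−U) with t = -7/5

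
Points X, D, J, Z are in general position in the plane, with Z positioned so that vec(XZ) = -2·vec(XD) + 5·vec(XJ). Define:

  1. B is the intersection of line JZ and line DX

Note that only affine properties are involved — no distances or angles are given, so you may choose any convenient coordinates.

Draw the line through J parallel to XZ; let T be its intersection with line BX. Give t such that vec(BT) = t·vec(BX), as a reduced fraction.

Choose coordinates X = (0, 0), D = (1, 0), J = (0, 1), Z = (-2, 5).
1. B is the intersection of line JZ and line DX ⇒ B = (1/2, 0)
through J parallel to XZ: direction (-2, 5); meets BX at T = (2/5, 0)
T = B + t·(X−B) with t = 1/5

t = 1/5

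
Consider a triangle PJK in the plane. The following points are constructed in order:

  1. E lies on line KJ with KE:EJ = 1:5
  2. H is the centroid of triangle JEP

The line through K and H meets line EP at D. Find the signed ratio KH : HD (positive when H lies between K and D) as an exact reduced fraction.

Assign P = (0, 0), J = (1, 0), K = (0, 1) — the answer is frame-independent, so this choice is without loss of generality.
1. E lies on line KJ with KE:EJ = 1:5 ⇒ E = (1/6, 5/6)
2. H is the centroid of triangle JEP ⇒ H = (7/18, 5/18)
line KH meets EP at D = (7/48, 35/48)
H = K + t·(D−K) with t = 8/3, so KH:HD = 8/3:-5/3

KH:HD = -8/5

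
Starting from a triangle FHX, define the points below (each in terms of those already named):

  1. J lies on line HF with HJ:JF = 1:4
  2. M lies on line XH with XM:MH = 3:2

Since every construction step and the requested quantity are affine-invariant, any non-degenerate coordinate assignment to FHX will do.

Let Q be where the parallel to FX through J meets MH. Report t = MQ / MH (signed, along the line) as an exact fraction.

t = 1/2

Assign F = (0, 0), H = (1, 0), X = (0, 1) — the answer is frame-independent, so this choice is without loss of generality.
1. J lies on line HF with HJ:JF = 1:4 ⇒ J = (4/5, 0)
2. M lies on line XH with XM:MH = 3:2 ⇒ M = (3/5, 2/5)
through J parallel to FX: direction (0, 1); meets MH at Q = (4/5, 1/5)
Q = M + t·(H−M) with t = 1/2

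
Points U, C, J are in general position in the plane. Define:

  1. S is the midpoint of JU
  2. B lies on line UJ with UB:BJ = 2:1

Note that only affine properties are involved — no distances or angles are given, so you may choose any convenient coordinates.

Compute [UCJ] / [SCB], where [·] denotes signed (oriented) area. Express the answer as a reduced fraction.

[UCJ]:[SCB] = 6

Work in coordinates with U = (0, 0), C = (1, 0), J = (0, 1).
1. S is the midpoint of JU ⇒ S = (0, 1/2)
2. B lies on line UJ with UB:BJ = 2:1 ⇒ B = (0, 2/3)
2·[UCJ] = 1, 2·[SCB] = 1/6
[UCJ]:[SCB] = 1:1/6 = 6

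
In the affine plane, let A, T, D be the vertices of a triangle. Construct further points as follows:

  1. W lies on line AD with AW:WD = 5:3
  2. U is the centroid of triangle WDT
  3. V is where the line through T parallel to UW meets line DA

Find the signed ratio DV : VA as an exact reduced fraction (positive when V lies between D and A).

DV:VA = 3

Work in coordinates with A = (0, 0), T = (1, 0), D = (0, 1).
1. W lies on line AD with AW:WD = 5:3 ⇒ W = (0, 5/8)
2. U is the centroid of triangle WDT ⇒ U = (1/3, 13/24)
3. V is where the line through T parallel to UW meets line DA ⇒ V = (0, 1/4)
V = D + t·(A−D) with t = 3/4, so DV:VA = t:(1−t) = 3/4:1/4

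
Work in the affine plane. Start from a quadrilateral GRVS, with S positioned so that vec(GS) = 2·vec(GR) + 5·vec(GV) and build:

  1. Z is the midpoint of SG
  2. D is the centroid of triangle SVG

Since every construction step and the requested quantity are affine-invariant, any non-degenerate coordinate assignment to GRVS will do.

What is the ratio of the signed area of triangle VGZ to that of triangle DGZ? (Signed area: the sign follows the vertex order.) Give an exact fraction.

[VGZ]:[DGZ] = 3

Assign G = (0, 0), R = (1, 0), V = (0, 1), S = (2, 5) — the answer is frame-independent, so this choice is without loss of generality.
1. Z is the midpoint of SG ⇒ Z = (1, 5/2)
2. D is the centroid of triangle SVG ⇒ D = (2/3, 2)
2·[VGZ] = 1, 2·[DGZ] = 1/3
[VGZ]:[DGZ] = 1:1/3 = 3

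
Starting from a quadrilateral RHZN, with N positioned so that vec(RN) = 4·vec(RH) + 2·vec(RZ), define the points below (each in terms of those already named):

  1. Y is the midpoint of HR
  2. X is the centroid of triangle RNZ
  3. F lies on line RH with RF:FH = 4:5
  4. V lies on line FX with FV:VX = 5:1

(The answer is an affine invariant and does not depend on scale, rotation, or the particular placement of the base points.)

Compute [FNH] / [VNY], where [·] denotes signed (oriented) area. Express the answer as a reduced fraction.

[FNH]:[VNY] = 120/167

Work in coordinates with R = (0, 0), H = (1, 0), Z = (0, 1), N = (4, 2).
1. Y is the midpoint of HR ⇒ Y = (1/2, 0)
2. X is the centroid of triangle RNZ ⇒ X = (4/3, 1)
3. F lies on line RH with RF:FH = 4:5 ⇒ F = (4/9, 0)
4. V lies on line FX with FV:VX = 5:1 ⇒ V = (32/27, 5/6)
2·[FNH] = -10/9, 2·[VNY] = -167/108
[FNH]:[VNY] = -10/9:-167/108 = 120/167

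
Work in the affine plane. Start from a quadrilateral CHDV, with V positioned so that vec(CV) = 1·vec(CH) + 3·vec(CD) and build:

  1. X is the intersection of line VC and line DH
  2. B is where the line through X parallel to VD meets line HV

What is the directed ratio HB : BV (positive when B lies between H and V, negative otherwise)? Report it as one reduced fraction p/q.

HB:BV = 3

Choose coordinates C = (0, 0), H = (1, 0), D = (0, 1), V = (1, 3).
1. X is the intersection of line VC and line DH ⇒ X = (1/4, 3/4)
2. B is where the line through X parallel to VD meets line HV ⇒ B = (1, 9/4)
B = H + t·(V−H) with t = 3/4, so HB:BV = t:(1−t) = 3/4:1/4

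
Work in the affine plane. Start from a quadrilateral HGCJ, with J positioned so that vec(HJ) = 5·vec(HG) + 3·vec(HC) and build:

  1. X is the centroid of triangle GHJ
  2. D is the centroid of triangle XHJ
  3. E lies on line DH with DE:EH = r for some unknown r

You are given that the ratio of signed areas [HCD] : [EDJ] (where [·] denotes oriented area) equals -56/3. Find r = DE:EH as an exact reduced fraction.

Assign H = (0, 0), G = (1, 0), C = (0, 1), J = (5, 3) — the answer is frame-independent, so this choice is without loss of generality.
1. X is the centroid of triangle GHJ ⇒ X = (2, 1)
2. D is the centroid of triangle XHJ ⇒ D = (7/3, 4/3)
3. With DE:EH = r, write λ = r/(r+1) so E = D + λ·(H−D); E is affine-linear in λ
Every point depending on E is an affine combination of E and λ-independent points, so each such coordinate is linear in λ; the λ² term in each signed area is a multiple of (H−D)×(H−D) = 0, so 2·[HCD] and 2·[EDJ] are each linear in λ. Evaluating at λ=0 and λ=1:
  2·[HCD] = -7/3,   2·[EDJ] = 1/3·λ
So [HCD]:[EDJ] = (-7/3) / (1/3·λ). Setting this equal to -56/3:
  -7/3 = -56/3·(1/3·λ)  ⇒  λ = 3/8
Then r = λ/(1−λ) = (3/8)/(5/8) = 3/5. Check: with r = 3/5, E = (35/24, 5/6) and [HCD]:[EDJ] = -56/3 as required.

r = 3/5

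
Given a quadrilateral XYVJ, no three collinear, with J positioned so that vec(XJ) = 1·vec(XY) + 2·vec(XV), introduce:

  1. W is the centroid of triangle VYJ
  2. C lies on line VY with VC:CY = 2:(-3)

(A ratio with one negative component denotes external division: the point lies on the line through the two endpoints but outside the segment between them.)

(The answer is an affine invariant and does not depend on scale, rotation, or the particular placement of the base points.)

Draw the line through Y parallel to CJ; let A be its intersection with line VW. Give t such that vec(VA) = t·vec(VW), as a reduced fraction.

t = -3

Work in coordinates with X = (0, 0), Y = (1, 0), V = (0, 1), J = (1, 2).
1. W is the centroid of triangle VYJ ⇒ W = (2/3, 1)
2. C lies on line VY with VC:CY = 2:(-3) ⇒ C = (-2, 3)
through Y parallel to CJ: direction (3, -1); meets VW at A = (-2, 1)
A = V + t·(W−V) with t = -3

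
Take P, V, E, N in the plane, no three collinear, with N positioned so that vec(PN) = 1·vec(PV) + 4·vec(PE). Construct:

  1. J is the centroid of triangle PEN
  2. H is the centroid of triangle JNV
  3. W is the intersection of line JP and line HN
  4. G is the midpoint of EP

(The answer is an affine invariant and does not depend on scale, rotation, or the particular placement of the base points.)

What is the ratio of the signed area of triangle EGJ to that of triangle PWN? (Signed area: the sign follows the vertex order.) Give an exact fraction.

[EGJ]:[PWN] = -3/22

Choose coordinates P = (0, 0), V = (1, 0), E = (0, 1), N = (1, 4).
1. J is the centroid of triangle PEN ⇒ J = (1/3, 5/3)
2. H is the centroid of triangle JNV ⇒ H = (7/9, 17/9)
3. W is the intersection of line JP and line HN ⇒ W = (11/9, 55/9)
4. G is the midpoint of EP ⇒ G = (0, 1/2)
2·[EGJ] = 1/6, 2·[PWN] = -11/9
[EGJ]:[PWN] = 1/6:-11/9 = -3/22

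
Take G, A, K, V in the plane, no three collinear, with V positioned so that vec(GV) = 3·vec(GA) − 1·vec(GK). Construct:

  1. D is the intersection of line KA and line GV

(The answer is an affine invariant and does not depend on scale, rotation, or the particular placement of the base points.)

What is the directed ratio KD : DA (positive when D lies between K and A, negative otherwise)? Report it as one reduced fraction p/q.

Work in coordinates with G = (0, 0), A = (1, 0), K = (0, 1), V = (3, -1).
1. D is the intersection of line KA and line GV ⇒ D = (3/2, -1/2)
D = K + t·(A−K) with t = 3/2, so KD:DA = t:(1−t) = 3/2:-1/2

KD:DA = -3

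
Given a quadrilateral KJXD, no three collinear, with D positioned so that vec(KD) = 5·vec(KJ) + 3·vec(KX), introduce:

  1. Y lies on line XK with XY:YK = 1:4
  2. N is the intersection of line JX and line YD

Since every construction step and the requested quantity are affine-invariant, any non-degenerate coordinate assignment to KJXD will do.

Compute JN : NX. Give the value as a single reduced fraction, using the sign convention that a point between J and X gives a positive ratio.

Set K = (0, 0), J = (1, 0), X = (0, 1), D = (5, 3); any affine frame gives the same invariant.
1. Y lies on line XK with XY:YK = 1:4 ⇒ Y = (0, 4/5)
2. N is the intersection of line JX and line YD ⇒ N = (5/36, 31/36)
N = J + t·(X−J) with t = 31/36, so JN:NX = t:(1−t) = 31/36:5/36

JN:NX = 31/5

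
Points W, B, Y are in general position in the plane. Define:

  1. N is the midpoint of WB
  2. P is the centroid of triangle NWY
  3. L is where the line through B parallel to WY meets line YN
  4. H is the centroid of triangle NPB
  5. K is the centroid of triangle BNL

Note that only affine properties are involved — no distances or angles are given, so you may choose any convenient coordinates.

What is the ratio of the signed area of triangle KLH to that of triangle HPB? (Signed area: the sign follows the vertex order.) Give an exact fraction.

[KLH]:[HPB] = 2

Set W = (0, 0), B = (1, 0), Y = (0, 1); any affine frame gives the same invariant.
1. N is the midpoint of WB ⇒ N = (1/2, 0)
2. P is the centroid of triangle NWY ⇒ P = (1/6, 1/3)
3. L is where the line through B parallel to WY meets line YN ⇒ L = (1, -1)
4. H is the centroid of triangle NPB ⇒ H = (5/9, 1/9)
5. K is the centroid of triangle BNL ⇒ K = (5/6, -1/3)
2·[KLH] = -1/9, 2·[HPB] = -1/18
[KLH]:[HPB] = -1/9:-1/18 = 2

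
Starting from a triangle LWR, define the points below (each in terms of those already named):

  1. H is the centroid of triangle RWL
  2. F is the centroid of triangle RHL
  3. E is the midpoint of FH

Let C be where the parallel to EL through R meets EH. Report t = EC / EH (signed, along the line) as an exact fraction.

t = -4

Work in coordinates with L = (0, 0), W = (1, 0), R = (0, 1).
1. H is the centroid of triangle RWL ⇒ H = (1/3, 1/3)
2. F is the centroid of triangle RHL ⇒ F = (1/9, 4/9)
3. E is the midpoint of FH ⇒ E = (2/9, 7/18)
through R parallel to EL: direction (-2/9, -7/18); meets EH at C = (-2/9, 11/18)
C = E + t·(H−E) with t = -4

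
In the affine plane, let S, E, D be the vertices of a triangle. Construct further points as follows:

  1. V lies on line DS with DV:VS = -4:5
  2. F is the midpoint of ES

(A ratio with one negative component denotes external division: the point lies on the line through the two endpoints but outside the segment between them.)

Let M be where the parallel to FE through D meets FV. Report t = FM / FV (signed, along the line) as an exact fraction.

t = 1/5

Set S = (0, 0), E = (1, 0), D = (0, 1); any affine frame gives the same invariant.
1. V lies on line DS with DV:VS = -4:5 ⇒ V = (0, 5)
2. F is the midpoint of ES ⇒ F = (1/2, 0)
through D parallel to FE: direction (1/2, 0); meets FV at M = (2/5, 1)
M = F + t·(V−F) with t = 1/5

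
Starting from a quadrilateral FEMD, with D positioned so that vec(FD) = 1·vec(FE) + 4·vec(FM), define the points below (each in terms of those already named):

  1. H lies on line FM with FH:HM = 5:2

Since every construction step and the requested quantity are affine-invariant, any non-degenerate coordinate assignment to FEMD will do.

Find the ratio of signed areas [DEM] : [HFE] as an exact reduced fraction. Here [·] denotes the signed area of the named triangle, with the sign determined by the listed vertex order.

Choose coordinates F = (0, 0), E = (1, 0), M = (0, 1), D = (1, 4).
1. H lies on line FM with FH:HM = 5:2 ⇒ H = (0, 5/7)
2·[DEM] = -4, 2·[HFE] = 5/7
[DEM]:[HFE] = -4:5/7 = -28/5

[DEM]:[HFE] = -28/5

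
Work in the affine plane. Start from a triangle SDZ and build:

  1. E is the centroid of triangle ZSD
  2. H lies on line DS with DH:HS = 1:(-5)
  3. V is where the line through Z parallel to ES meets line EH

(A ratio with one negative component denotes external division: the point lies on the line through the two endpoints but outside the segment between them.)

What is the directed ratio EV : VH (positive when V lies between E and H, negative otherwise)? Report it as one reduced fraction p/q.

Work in coordinates with S = (0, 0), D = (1, 0), Z = (0, 1).
1. E is the centroid of triangle ZSD ⇒ E = (1/3, 1/3)
2. H lies on line DS with DH:HS = 1:(-5) ⇒ H = (5/4, 0)
3. V is where the line through Z parallel to ES meets line EH ⇒ V = (-2/5, 3/5)
V = E + t·(H−E) with t = -4/5, so EV:VH = t:(1−t) = -4/5:9/5

EV:VH = -4/9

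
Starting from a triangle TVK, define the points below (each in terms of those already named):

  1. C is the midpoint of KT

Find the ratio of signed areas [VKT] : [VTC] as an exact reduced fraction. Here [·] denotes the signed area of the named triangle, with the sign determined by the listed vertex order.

Work in coordinates with T = (0, 0), V = (1, 0), K = (0, 1).
1. C is the midpoint of KT ⇒ C = (0, 1/2)
2·[VKT] = 1, 2·[VTC] = -1/2
[VKT]:[VTC] = 1:-1/2 = -2

[VKT]:[VTC] = -2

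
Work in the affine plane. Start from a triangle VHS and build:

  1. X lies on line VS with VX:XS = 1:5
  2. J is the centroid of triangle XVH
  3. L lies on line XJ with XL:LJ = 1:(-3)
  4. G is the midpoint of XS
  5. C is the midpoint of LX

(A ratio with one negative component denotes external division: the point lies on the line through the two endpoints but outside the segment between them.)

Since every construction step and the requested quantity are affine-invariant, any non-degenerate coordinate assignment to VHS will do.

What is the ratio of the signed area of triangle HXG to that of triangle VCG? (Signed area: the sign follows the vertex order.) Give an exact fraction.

[HXG]:[VCG] = 60/7

Assign V = (0, 0), H = (1, 0), S = (0, 1) — the answer is frame-independent, so this choice is without loss of generality.
1. X lies on line VS with VX:XS = 1:5 ⇒ X = (0, 1/6)
2. J is the centroid of triangle XVH ⇒ J = (1/3, 1/18)
3. L lies on line XJ with XL:LJ = 1:(-3) ⇒ L = (-1/6, 2/9)
4. G is the midpoint of XS ⇒ G = (0, 7/12)
5. C is the midpoint of LX ⇒ C = (-1/12, 7/36)
2·[HXG] = -5/12, 2·[VCG] = -7/144
[HXG]:[VCG] = -5/12:-7/144 = 60/7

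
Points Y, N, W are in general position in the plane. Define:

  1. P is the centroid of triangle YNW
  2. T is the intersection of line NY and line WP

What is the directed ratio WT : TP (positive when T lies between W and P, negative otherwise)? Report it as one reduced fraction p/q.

WT:TP = -3

Assign Y = (0, 0), N = (1, 0), W = (0, 1) — the answer is frame-independent, so this choice is without loss of generality.
1. P is the centroid of triangle YNW ⇒ P = (1/3, 1/3)
2. T is the intersection of line NY and line WP ⇒ T = (1/2, 0)
T = W + t·(P−W) with t = 3/2, so WT:TP = t:(1−t) = 3/2:-1/2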